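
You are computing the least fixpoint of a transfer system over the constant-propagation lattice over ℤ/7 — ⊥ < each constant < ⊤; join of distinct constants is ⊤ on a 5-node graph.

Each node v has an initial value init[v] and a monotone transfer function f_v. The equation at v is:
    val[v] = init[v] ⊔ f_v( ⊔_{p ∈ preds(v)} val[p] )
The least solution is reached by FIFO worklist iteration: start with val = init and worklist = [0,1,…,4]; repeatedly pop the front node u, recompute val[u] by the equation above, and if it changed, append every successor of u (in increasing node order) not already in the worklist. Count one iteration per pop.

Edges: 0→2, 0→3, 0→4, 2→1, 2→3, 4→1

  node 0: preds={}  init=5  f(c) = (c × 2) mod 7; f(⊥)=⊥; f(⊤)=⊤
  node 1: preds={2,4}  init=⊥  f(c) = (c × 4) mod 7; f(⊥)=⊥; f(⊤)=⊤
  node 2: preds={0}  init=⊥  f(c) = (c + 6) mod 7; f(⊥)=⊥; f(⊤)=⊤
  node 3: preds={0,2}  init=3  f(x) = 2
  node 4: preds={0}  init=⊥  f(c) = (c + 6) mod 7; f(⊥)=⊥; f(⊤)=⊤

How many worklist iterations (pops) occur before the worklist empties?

6

Worklist (6 pops):
  #1 pop 0: in=⊥ → 5 (no change)
  #2 pop 1: in=⊥ → ⊥ (no change)
  #3 pop 2: in=5 → 4 (was ⊥); enqueue [1]
  #4 pop 3: in=⊤ → ⊤ (was 3); enqueue []
  #5 pop 4: in=5 → 4 (was ⊥); enqueue []
  #6 pop 1: in=4 → 2 (was ⊥); enqueue []

Fixpoint:
  val[0] = 5
  val[1] = 2
  val[2] = 4
  val[3] = ⊤
  val[4] = 4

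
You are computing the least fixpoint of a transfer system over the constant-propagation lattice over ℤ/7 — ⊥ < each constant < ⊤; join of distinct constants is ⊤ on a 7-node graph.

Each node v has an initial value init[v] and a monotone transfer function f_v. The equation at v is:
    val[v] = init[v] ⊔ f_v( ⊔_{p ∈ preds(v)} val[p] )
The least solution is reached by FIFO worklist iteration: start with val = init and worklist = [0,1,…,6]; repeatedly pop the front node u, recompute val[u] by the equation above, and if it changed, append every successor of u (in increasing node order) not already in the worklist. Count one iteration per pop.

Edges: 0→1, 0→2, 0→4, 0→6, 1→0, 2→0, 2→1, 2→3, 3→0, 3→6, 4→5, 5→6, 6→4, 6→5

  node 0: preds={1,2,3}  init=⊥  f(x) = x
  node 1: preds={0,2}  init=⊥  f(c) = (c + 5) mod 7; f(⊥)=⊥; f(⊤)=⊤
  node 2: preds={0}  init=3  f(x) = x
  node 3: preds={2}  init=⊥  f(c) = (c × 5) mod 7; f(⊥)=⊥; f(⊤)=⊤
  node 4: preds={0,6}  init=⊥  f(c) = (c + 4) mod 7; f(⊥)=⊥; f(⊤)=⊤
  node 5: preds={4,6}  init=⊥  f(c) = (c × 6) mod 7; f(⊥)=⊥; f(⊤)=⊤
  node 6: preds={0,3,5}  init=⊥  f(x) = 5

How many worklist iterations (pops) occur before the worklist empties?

18

Iteration log — 18 steps:
  step 1. node 0  ⊔preds=3  new=3  old=⊥  +wl: 
  step 2. node 1  ⊔preds=3  new=1  old=⊥  +wl: 0
  step 3. node 2  ⊔preds=3  new=3  stable
  step 4. node 3  ⊔preds=3  new=1  old=⊥  +wl: 
  step 5. node 4  ⊔preds=3  new=0  old=⊥  +wl: 
  step 6. node 5  ⊔preds=0  new=0  old=⊥  +wl: 
  step 7. node 6  ⊔preds=⊤  new=5  old=⊥  +wl: 4,5
  step 8. node 0  ⊔preds=⊤  new=⊤  old=3  +wl: 1,2,6
  step 9. node 4  ⊔preds=⊤  new=⊤  old=0  +wl: 
  step 10. node 5  ⊔preds=⊤  new=⊤  old=0  +wl: 
  step 11. node 1  ⊔preds=⊤  new=⊤  old=1  +wl: 0
  step 12. node 2  ⊔preds=⊤  new=⊤  old=3  +wl: 1,3
  step 13. node 6  ⊔preds=⊤  new=5  stable
  step 14. node 0  ⊔preds=⊤  new=⊤  stable
  step 15. node 1  ⊔preds=⊤  new=⊤  stable
  step 16. node 3  ⊔preds=⊤  new=⊤  old=1  +wl: 0,6
  step 17. node 0  ⊔preds=⊤  new=⊤  stable
  step 18. node 6  ⊔preds=⊤  new=5  stable

Least fixpoint reached:
  node 0: ⊤
  node 1: ⊤
  node 2: ⊤
  node 3: ⊤
  node 4: ⊤
  node 5: ⊤
  node 6: 5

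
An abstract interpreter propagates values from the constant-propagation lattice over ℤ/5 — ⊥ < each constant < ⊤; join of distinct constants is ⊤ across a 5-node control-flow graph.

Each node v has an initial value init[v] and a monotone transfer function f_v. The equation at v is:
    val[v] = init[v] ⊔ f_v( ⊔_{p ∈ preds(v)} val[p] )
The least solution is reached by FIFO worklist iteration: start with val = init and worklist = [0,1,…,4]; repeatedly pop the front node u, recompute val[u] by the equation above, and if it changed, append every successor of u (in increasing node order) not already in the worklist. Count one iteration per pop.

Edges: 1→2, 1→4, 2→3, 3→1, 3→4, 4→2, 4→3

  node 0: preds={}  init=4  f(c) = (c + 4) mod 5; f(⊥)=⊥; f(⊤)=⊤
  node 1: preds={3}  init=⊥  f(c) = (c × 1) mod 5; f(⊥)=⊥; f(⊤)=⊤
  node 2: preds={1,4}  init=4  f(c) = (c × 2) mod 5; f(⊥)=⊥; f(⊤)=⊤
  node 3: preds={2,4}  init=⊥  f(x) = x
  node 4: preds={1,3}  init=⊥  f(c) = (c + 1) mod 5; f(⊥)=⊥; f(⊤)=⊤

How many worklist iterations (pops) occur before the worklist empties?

13

Worklist (13 pops):
  #1 pop 0: in=⊥ → 4 (no change)
  #2 pop 1: in=⊥ → ⊥ (no change)
  #3 pop 2: in=⊥ → 4 (no change)
  #4 pop 3: in=4 → 4 (was ⊥); enqueue [1]
  #5 pop 4: in=4 → 0 (was ⊥); enqueue [2,3]
  #6 pop 1: in=4 → 4 (was ⊥); enqueue [4]
  #7 pop 2: in=⊤ → ⊤ (was 4); enqueue []
  #8 pop 3: in=⊤ → ⊤ (was 4); enqueue [1]
  #9 pop 4: in=⊤ → ⊤ (was 0); enqueue [2,3]
  #10 pop 1: in=⊤ → ⊤ (was 4); enqueue [4]
  #11 pop 2: in=⊤ → ⊤ (no change)
  #12 pop 3: in=⊤ → ⊤ (no change)
  #13 pop 4: in=⊤ → ⊤ (no change)

Fixpoint:
  val[0] = 4
  val[1] = ⊤
  val[2] = ⊤
  val[3] = ⊤
  val[4] = ⊤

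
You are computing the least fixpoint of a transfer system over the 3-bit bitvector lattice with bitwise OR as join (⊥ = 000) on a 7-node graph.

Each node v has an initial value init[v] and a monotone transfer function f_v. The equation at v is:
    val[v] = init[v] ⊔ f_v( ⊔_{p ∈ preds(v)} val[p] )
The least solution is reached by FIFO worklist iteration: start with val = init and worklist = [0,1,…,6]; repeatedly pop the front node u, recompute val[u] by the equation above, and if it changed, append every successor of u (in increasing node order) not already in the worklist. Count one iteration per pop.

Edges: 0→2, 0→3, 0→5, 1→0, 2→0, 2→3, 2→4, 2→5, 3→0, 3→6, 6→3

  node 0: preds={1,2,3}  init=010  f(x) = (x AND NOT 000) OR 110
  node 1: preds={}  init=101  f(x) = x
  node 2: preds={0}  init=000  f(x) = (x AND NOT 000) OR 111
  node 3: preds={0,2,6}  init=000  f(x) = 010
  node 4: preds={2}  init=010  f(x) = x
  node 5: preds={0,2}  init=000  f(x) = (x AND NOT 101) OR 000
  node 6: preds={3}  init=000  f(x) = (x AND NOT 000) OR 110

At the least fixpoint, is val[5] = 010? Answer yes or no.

yes

Iteration log — 9 steps:
  step 1. node 0  ⊔preds=101  new=111  old=010  +wl: 
  step 2. node 1  ⊔preds=000  new=101  stable
  step 3. node 2  ⊔preds=111  new=111  old=000  +wl: 0
  step 4. node 3  ⊔preds=111  new=010  old=000  +wl: 
  step 5. node 4  ⊔preds=111  new=111  old=010  +wl: 
  step 6. node 5  ⊔preds=111  new=010  old=000  +wl: 
  step 7. node 6  ⊔preds=010  new=110  old=000  +wl: 3
  step 8. node 0  ⊔preds=111  new=111  stable
  step 9. node 3  ⊔preds=111  new=010  stable

Least fixpoint reached:
  node 0: 111
  node 1: 101
  node 2: 111
  node 3: 010
  node 4: 111
  node 5: 010
  node 6: 110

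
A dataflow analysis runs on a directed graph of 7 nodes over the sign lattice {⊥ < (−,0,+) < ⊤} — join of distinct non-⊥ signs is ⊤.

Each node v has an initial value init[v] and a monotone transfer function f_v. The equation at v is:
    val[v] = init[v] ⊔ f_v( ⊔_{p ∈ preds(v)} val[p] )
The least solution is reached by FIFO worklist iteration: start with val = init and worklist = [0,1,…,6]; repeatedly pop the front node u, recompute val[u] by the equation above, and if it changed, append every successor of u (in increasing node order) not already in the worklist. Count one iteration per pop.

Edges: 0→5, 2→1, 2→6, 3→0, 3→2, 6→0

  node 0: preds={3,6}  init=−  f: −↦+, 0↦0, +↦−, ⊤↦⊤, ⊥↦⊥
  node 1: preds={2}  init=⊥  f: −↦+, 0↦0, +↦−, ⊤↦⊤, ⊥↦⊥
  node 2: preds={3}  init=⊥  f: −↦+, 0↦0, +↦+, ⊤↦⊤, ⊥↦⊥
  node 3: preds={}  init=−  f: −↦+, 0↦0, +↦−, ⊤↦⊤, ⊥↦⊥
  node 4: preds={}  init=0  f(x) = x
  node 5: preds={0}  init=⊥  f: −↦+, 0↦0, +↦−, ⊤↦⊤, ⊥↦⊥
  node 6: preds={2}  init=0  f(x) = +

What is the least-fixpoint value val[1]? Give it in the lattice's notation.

Trace (9 dequeues):
  [1] u=0 | in ⊤ | out ⊤ | prev − | push {}
  [2] u=1 | in ⊥ | out ⊥ | ==
  [3] u=2 | in − | out + | prev ⊥ | push {1}
  [4] u=3 | in ⊥ | out − | ==
  [5] u=4 | in ⊥ | out 0 | ==
  [6] u=5 | in ⊤ | out ⊤ | prev ⊥ | push {}
  [7] u=6 | in + | out ⊤ | prev 0 | push {0}
  [8] u=1 | in + | out − | prev ⊥ | push {}
  [9] u=0 | in ⊤ | out ⊤ | ==

Converged values:
  [0] ⊤
  [1] −
  [2] +
  [3] −
  [4] 0
  [5] ⊤
  [6] ⊤

−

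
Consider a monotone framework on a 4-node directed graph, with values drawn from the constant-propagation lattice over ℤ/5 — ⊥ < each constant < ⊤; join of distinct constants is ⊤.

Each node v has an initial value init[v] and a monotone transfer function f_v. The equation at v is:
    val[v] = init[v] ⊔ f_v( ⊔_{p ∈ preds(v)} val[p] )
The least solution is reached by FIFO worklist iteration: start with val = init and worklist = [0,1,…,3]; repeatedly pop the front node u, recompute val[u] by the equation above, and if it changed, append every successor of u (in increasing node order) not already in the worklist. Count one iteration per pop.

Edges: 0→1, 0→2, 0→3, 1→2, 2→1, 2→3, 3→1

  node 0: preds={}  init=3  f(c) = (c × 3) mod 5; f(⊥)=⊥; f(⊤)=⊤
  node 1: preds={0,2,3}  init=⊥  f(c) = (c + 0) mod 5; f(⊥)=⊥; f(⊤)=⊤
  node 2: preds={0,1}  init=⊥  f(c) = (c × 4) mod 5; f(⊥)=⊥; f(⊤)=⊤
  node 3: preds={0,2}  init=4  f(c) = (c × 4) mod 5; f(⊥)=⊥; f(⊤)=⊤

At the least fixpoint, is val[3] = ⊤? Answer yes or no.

Iteration log — 5 steps:
  step 1. node 0  ⊔preds=⊥  new=3  stable
  step 2. node 1  ⊔preds=⊤  new=⊤  old=⊥  +wl: 
  step 3. node 2  ⊔preds=⊤  new=⊤  old=⊥  +wl: 1
  step 4. node 3  ⊔preds=⊤  new=⊤  old=4  +wl: 
  step 5. node 1  ⊔preds=⊤  new=⊤  stable

Least fixpoint reached:
  node 0: 3
  node 1: ⊤
  node 2: ⊤
  node 3: ⊤

yes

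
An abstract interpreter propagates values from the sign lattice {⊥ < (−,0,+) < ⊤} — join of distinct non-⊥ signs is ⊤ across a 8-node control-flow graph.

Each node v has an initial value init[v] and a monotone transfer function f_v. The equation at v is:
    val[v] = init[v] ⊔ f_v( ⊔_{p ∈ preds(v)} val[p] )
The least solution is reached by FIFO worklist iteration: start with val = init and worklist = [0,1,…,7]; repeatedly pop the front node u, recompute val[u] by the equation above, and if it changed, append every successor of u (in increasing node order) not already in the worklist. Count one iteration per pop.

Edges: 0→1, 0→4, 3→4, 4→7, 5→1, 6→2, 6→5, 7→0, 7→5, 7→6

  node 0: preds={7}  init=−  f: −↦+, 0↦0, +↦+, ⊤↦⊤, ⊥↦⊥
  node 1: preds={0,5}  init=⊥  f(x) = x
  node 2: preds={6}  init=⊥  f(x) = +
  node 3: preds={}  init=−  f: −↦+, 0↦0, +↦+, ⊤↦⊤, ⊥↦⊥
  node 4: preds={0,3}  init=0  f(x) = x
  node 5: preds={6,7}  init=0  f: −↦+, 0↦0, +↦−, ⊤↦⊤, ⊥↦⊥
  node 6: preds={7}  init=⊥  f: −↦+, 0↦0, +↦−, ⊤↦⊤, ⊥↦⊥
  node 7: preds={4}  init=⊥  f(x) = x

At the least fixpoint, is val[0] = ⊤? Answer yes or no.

Worklist (15 pops):
  #1 pop 0: in=⊥ → − (no change)
  #2 pop 1: in=⊤ → ⊤ (was ⊥); enqueue []
  #3 pop 2: in=⊥ → + (was ⊥); enqueue []
  #4 pop 3: in=⊥ → − (no change)
  #5 pop 4: in=− → ⊤ (was 0); enqueue []
  #6 pop 5: in=⊥ → 0 (no change)
  #7 pop 6: in=⊥ → ⊥ (no change)
  #8 pop 7: in=⊤ → ⊤ (was ⊥); enqueue [0,5,6]
  #9 pop 0: in=⊤ → ⊤ (was −); enqueue [1,4]
  #10 pop 5: in=⊤ → ⊤ (was 0); enqueue []
  #11 pop 6: in=⊤ → ⊤ (was ⊥); enqueue [2,5]
  #12 pop 1: in=⊤ → ⊤ (no change)
  #13 pop 4: in=⊤ → ⊤ (no change)
  #14 pop 2: in=⊤ → + (no change)
  #15 pop 5: in=⊤ → ⊤ (no change)

Fixpoint:
  val[0] = ⊤
  val[1] = ⊤
  val[2] = +
  val[3] = −
  val[4] = ⊤
  val[5] = ⊤
  val[6] = ⊤
  val[7] = ⊤

yes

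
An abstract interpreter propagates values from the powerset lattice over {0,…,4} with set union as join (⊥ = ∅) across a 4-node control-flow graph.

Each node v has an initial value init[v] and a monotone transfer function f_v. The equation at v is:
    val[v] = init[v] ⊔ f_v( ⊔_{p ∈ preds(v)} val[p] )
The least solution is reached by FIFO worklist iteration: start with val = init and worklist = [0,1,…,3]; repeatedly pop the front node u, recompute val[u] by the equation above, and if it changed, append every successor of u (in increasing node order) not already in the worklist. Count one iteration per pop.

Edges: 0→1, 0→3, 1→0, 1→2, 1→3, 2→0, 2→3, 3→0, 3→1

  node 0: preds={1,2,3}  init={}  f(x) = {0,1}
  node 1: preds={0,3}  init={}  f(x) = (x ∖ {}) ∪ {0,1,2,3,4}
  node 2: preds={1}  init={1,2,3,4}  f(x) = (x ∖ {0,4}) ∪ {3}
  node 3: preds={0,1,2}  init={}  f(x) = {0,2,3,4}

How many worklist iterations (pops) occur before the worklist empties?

Iteration log — 6 steps:
  step 1. node 0  ⊔preds={1,2,3,4}  new={0,1}  old={}  +wl: 
  step 2. node 1  ⊔preds={0,1}  new={0,1,2,3,4}  old={}  +wl: 0
  step 3. node 2  ⊔preds={0,1,2,3,4}  new={1,2,3,4}  stable
  step 4. node 3  ⊔preds={0,1,2,3,4}  new={0,2,3,4}  old={}  +wl: 1
  step 5. node 0  ⊔preds={0,1,2,3,4}  new={0,1}  stable
  step 6. node 1  ⊔preds={0,1,2,3,4}  new={0,1,2,3,4}  stable

Least fixpoint reached:
  node 0: {0,1}
  node 1: {0,1,2,3,4}
  node 2: {1,2,3,4}
  node 3: {0,2,3,4}

6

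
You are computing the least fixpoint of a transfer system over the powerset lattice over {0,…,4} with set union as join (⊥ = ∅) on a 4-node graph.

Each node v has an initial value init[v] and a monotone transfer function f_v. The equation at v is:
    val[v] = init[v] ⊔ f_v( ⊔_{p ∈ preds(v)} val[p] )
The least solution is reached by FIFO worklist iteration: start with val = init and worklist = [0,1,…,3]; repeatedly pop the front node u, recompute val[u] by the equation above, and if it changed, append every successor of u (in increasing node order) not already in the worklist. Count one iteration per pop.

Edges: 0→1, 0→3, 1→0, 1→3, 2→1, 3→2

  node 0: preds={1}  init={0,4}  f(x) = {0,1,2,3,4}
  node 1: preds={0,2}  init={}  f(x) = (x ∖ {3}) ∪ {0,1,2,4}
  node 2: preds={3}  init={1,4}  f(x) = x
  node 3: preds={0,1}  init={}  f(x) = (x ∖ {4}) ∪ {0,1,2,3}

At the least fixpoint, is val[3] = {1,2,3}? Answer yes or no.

Iteration log — 7 steps:
  step 1. node 0  ⊔preds={}  new={0,1,2,3,4}  old={0,4}  +wl: 
  step 2. node 1  ⊔preds={0,1,2,3,4}  new={0,1,2,4}  old={}  +wl: 0
  step 3. node 2  ⊔preds={}  new={1,4}  stable
  step 4. node 3  ⊔preds={0,1,2,3,4}  new={0,1,2,3}  old={}  +wl: 2
  step 5. node 0  ⊔preds={0,1,2,4}  new={0,1,2,3,4}  stable
  step 6. node 2  ⊔preds={0,1,2,3}  new={0,1,2,3,4}  old={1,4}  +wl: 1
  step 7. node 1  ⊔preds={0,1,2,3,4}  new={0,1,2,4}  stable

Least fixpoint reached:
  node 0: {0,1,2,3,4}
  node 1: {0,1,2,4}
  node 2: {0,1,2,3,4}
  node 3: {0,1,2,3}

no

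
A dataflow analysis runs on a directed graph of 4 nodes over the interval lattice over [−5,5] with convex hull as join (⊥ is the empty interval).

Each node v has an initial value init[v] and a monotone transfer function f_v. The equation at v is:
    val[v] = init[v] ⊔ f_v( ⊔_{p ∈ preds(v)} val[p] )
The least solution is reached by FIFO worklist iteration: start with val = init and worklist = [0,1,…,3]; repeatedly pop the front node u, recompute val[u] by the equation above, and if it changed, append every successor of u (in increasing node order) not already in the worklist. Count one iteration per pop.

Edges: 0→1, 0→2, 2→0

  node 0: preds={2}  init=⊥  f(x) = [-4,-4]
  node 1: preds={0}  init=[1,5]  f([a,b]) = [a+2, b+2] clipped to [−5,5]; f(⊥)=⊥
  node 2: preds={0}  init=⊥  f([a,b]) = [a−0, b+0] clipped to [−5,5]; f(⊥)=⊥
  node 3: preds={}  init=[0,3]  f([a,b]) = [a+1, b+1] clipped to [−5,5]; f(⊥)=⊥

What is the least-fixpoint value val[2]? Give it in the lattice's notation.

Worklist (5 pops):
  #1 pop 0: in=⊥ → [-4,-4] (was ⊥); enqueue []
  #2 pop 1: in=[-4,-4] → [-2,5] (was [1,5]); enqueue []
  #3 pop 2: in=[-4,-4] → [-4,-4] (was ⊥); enqueue [0]
  #4 pop 3: in=⊥ → [0,3] (no change)
  #5 pop 0: in=[-4,-4] → [-4,-4] (no change)

Fixpoint:
  val[0] = [-4,-4]
  val[1] = [-2,5]
  val[2] = [-4,-4]
  val[3] = [0,3]

[-4,-4]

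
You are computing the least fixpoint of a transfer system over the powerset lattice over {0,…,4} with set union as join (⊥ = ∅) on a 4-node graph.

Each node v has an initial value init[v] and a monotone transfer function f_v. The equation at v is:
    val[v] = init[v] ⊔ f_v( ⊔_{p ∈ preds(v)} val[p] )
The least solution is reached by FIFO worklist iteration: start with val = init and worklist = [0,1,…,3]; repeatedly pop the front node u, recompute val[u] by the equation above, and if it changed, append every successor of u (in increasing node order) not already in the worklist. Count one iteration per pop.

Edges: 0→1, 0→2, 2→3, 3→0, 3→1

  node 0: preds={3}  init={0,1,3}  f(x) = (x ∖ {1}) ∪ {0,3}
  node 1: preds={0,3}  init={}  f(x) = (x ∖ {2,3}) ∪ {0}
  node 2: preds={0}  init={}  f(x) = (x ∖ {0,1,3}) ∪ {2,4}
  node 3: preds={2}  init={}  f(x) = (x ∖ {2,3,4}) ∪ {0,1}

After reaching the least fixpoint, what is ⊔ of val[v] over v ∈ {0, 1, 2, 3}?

Trace (6 dequeues):
  [1] u=0 | in {} | out {0,1,3} | ==
  [2] u=1 | in {0,1,3} | out {0,1} | prev {} | push {}
  [3] u=2 | in {0,1,3} | out {2,4} | prev {} | push {}
  [4] u=3 | in {2,4} | out {0,1} | prev {} | push {0,1}
  [5] u=0 | in {0,1} | out {0,1,3} | ==
  [6] u=1 | in {0,1,3} | out {0,1} | ==

Converged values:
  [0] {0,1,3}
  [1] {0,1}
  [2] {2,4}
  [3] {0,1}

{0,1,2,3,4}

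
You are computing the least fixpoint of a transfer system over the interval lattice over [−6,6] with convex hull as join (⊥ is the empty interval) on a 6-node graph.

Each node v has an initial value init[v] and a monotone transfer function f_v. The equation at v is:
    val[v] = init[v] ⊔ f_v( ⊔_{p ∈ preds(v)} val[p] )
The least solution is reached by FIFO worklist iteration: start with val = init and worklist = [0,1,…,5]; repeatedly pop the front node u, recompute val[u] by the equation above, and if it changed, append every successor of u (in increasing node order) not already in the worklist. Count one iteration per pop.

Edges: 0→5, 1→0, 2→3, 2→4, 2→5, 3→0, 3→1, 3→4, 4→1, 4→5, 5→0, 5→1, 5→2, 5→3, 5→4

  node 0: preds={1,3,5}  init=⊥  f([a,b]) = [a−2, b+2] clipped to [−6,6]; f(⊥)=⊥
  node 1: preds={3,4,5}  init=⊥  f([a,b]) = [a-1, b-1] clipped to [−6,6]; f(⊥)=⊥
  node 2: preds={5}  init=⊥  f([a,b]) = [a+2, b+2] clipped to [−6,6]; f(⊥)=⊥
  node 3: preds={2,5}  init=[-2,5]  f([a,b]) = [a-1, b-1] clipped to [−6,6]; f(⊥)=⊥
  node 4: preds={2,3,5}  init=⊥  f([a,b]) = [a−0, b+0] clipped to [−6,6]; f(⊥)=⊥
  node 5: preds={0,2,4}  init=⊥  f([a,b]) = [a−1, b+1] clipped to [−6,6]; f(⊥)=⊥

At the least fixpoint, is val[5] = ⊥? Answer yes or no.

Worklist (18 pops):
  #1 pop 0: in=[-2,5] → [-4,6] (was ⊥); enqueue []
  #2 pop 1: in=[-2,5] → [-3,4] (was ⊥); enqueue [0]
  #3 pop 2: in=⊥ → ⊥ (no change)
  #4 pop 3: in=⊥ → [-2,5] (no change)
  #5 pop 4: in=[-2,5] → [-2,5] (was ⊥); enqueue [1]
  #6 pop 5: in=[-4,6] → [-5,6] (was ⊥); enqueue [2,3,4]
  #7 pop 0: in=[-5,6] → [-6,6] (was [-4,6]); enqueue [5]
  #8 pop 1: in=[-5,6] → [-6,5] (was [-3,4]); enqueue [0]
  #9 pop 2: in=[-5,6] → [-3,6] (was ⊥); enqueue []
  #10 pop 3: in=[-5,6] → [-6,5] (was [-2,5]); enqueue [1]
  #11 pop 4: in=[-6,6] → [-6,6] (was [-2,5]); enqueue []
  #12 pop 5: in=[-6,6] → [-6,6] (was [-5,6]); enqueue [2,3,4]
  #13 pop 0: in=[-6,6] → [-6,6] (no change)
  #14 pop 1: in=[-6,6] → [-6,5] (no change)
  #15 pop 2: in=[-6,6] → [-4,6] (was [-3,6]); enqueue [5]
  #16 pop 3: in=[-6,6] → [-6,5] (no change)
  #17 pop 4: in=[-6,6] → [-6,6] (no change)
  #18 pop 5: in=[-6,6] → [-6,6] (no change)

Fixpoint:
  val[0] = [-6,6]
  val[1] = [-6,5]
  val[2] = [-4,6]
  val[3] = [-6,5]
  val[4] = [-6,6]
  val[5] = [-6,6]

no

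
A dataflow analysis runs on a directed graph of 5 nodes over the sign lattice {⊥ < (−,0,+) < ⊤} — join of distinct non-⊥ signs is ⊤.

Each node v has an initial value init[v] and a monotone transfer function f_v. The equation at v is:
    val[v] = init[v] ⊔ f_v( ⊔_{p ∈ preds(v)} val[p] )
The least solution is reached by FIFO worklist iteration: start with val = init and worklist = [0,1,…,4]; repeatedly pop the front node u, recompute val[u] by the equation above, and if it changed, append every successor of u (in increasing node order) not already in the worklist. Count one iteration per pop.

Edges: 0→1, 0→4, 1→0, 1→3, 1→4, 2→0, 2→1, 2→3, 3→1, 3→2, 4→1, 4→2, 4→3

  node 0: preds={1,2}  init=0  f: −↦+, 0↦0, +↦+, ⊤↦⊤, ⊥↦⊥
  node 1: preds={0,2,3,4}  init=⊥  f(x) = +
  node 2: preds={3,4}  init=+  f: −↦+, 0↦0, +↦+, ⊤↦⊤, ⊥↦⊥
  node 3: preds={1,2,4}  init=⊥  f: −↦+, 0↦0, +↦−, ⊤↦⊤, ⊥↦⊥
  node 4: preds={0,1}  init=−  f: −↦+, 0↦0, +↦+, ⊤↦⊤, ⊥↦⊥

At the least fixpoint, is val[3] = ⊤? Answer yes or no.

yes

Iteration log — 11 steps:
  step 1. node 0  ⊔preds=+  new=⊤  old=0  +wl: 
  step 2. node 1  ⊔preds=⊤  new=+  old=⊥  +wl: 0
  step 3. node 2  ⊔preds=−  new=+  stable
  step 4. node 3  ⊔preds=⊤  new=⊤  old=⊥  +wl: 1,2
  step 5. node 4  ⊔preds=⊤  new=⊤  old=−  +wl: 3
  step 6. node 0  ⊔preds=+  new=⊤  stable
  step 7. node 1  ⊔preds=⊤  new=+  stable
  step 8. node 2  ⊔preds=⊤  new=⊤  old=+  +wl: 0,1
  step 9. node 3  ⊔preds=⊤  new=⊤  stable
  step 10. node 0  ⊔preds=⊤  new=⊤  stable
  step 11. node 1  ⊔preds=⊤  new=+  stable

Least fixpoint reached:
  node 0: ⊤
  node 1: +
  node 2: ⊤
  node 3: ⊤
  node 4: ⊤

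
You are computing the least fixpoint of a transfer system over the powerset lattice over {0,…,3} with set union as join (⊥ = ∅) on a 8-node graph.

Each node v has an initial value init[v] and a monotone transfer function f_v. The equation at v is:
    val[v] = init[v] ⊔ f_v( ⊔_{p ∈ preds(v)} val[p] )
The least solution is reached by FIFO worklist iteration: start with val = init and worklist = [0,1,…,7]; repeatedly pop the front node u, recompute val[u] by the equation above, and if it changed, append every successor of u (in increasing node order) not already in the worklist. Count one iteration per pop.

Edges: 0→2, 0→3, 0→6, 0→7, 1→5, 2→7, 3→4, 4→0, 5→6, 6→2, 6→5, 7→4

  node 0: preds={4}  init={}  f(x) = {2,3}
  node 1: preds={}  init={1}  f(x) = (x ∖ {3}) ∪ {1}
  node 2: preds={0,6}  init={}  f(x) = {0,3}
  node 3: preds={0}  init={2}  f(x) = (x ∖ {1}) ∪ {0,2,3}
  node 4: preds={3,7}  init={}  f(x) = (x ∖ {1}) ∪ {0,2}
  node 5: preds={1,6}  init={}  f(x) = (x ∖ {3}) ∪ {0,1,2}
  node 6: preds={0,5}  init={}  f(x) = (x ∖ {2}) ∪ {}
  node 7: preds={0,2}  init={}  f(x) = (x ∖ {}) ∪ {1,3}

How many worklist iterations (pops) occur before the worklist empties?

12

Trace (12 dequeues):
  [1] u=0 | in {} | out {2,3} | prev {} | push {}
  [2] u=1 | in {} | out {1} | ==
  [3] u=2 | in {2,3} | out {0,3} | prev {} | push {}
  [4] u=3 | in {2,3} | out {0,2,3} | prev {2} | push {}
  [5] u=4 | in {0,2,3} | out {0,2,3} | prev {} | push {0}
  [6] u=5 | in {1} | out {0,1,2} | prev {} | push {}
  [7] u=6 | in {0,1,2,3} | out {0,1,3} | prev {} | push {2,5}
  [8] u=7 | in {0,2,3} | out {0,1,2,3} | prev {} | push {4}
  [9] u=0 | in {0,2,3} | out {2,3} | ==
  [10] u=2 | in {0,1,2,3} | out {0,3} | ==
  [11] u=5 | in {0,1,3} | out {0,1,2} | ==
  [12] u=4 | in {0,1,2,3} | out {0,2,3} | ==

Converged values:
  [0] {2,3}
  [1] {1}
  [2] {0,3}
  [3] {0,2,3}
  [4] {0,2,3}
  [5] {0,1,2}
  [6] {0,1,3}
  [7] {0,1,2,3}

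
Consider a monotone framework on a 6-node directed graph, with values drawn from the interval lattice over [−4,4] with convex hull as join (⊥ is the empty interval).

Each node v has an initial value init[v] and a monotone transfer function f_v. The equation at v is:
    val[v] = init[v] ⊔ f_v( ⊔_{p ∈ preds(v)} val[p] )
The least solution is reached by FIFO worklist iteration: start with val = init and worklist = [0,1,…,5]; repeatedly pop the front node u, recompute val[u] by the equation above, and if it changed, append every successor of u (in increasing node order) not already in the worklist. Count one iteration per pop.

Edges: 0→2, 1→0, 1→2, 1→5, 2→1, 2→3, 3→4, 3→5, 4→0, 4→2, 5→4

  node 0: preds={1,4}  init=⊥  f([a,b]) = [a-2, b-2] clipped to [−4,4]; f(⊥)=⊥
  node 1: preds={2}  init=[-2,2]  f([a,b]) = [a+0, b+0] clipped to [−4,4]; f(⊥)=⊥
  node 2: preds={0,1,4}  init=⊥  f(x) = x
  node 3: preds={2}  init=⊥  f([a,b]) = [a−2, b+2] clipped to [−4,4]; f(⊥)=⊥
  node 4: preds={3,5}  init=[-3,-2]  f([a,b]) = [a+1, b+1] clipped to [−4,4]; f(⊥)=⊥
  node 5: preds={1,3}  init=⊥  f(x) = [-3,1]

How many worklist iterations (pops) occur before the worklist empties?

16

Trace (16 dequeues):
  [1] u=0 | in [-3,2] | out [-4,0] | prev ⊥ | push {}
  [2] u=1 | in ⊥ | out [-2,2] | ==
  [3] u=2 | in [-4,2] | out [-4,2] | prev ⊥ | push {1}
  [4] u=3 | in [-4,2] | out [-4,4] | prev ⊥ | push {}
  [5] u=4 | in [-4,4] | out [-3,4] | prev [-3,-2] | push {0,2}
  [6] u=5 | in [-4,4] | out [-3,1] | prev ⊥ | push {4}
  [7] u=1 | in [-4,2] | out [-4,2] | prev [-2,2] | push {5}
  [8] u=0 | in [-4,4] | out [-4,2] | prev [-4,0] | push {}
  [9] u=2 | in [-4,4] | out [-4,4] | prev [-4,2] | push {1,3}
  [10] u=4 | in [-4,4] | out [-3,4] | ==
  [11] u=5 | in [-4,4] | out [-3,1] | ==
  [12] u=1 | in [-4,4] | out [-4,4] | prev [-4,2] | push {0,2,5}
  [13] u=3 | in [-4,4] | out [-4,4] | ==
  [14] u=0 | in [-4,4] | out [-4,2] | ==
  [15] u=2 | in [-4,4] | out [-4,4] | ==
  [16] u=5 | in [-4,4] | out [-3,1] | ==

Converged values:
  [0] [-4,2]
  [1] [-4,4]
  [2] [-4,4]
  [3] [-4,4]
  [4] [-3,4]
  [5] [-3,1]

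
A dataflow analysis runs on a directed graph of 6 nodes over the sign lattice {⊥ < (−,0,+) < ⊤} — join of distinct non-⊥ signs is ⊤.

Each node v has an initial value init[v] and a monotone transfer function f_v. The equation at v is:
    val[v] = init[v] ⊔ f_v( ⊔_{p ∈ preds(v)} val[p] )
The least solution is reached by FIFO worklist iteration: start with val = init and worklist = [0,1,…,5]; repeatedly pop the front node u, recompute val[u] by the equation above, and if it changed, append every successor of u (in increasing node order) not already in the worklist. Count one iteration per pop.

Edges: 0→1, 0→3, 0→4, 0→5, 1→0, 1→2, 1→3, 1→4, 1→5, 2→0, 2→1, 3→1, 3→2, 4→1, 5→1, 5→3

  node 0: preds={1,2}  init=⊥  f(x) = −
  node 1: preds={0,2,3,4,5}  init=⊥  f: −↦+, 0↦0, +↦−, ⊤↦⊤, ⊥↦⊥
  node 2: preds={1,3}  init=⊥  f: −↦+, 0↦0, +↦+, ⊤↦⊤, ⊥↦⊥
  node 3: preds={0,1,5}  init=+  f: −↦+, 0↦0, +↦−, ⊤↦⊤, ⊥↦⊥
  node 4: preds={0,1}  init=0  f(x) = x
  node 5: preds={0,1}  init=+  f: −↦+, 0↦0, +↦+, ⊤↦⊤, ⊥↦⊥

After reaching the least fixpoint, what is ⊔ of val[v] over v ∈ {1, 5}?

Trace (10 dequeues):
  [1] u=0 | in ⊥ | out − | prev ⊥ | push {}
  [2] u=1 | in ⊤ | out ⊤ | prev ⊥ | push {0}
  [3] u=2 | in ⊤ | out ⊤ | prev ⊥ | push {1}
  [4] u=3 | in ⊤ | out ⊤ | prev + | push {2}
  [5] u=4 | in ⊤ | out ⊤ | prev 0 | push {}
  [6] u=5 | in ⊤ | out ⊤ | prev + | push {3}
  [7] u=0 | in ⊤ | out − | ==
  [8] u=1 | in ⊤ | out ⊤ | ==
  [9] u=2 | in ⊤ | out ⊤ | ==
  [10] u=3 | in ⊤ | out ⊤ | ==

Converged values:
  [0] −
  [1] ⊤
  [2] ⊤
  [3] ⊤
  [4] ⊤
  [5] ⊤

⊤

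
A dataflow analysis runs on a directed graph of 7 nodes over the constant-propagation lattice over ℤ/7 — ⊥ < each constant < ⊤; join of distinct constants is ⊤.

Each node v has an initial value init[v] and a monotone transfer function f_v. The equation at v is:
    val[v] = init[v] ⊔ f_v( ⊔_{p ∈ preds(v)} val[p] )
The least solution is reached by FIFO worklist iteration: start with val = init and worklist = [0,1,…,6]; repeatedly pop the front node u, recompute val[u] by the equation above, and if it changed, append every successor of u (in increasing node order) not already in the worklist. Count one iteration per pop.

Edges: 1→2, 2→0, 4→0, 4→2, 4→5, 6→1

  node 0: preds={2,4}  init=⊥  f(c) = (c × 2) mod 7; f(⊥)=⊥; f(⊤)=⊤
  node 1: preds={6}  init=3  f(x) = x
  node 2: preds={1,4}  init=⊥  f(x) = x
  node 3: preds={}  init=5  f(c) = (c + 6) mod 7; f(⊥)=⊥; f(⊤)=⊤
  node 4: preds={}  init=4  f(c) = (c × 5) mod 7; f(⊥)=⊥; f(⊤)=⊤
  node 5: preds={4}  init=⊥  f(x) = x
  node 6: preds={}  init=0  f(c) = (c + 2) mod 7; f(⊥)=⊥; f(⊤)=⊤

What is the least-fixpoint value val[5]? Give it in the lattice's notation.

Trace (8 dequeues):
  [1] u=0 | in 4 | out 1 | prev ⊥ | push {}
  [2] u=1 | in 0 | out ⊤ | prev 3 | push {}
  [3] u=2 | in ⊤ | out ⊤ | prev ⊥ | push {0}
  [4] u=3 | in ⊥ | out 5 | ==
  [5] u=4 | in ⊥ | out 4 | ==
  [6] u=5 | in 4 | out 4 | prev ⊥ | push {}
  [7] u=6 | in ⊥ | out 0 | ==
  [8] u=0 | in ⊤ | out ⊤ | prev 1 | push {}

Converged values:
  [0] ⊤
  [1] ⊤
  [2] ⊤
  [3] 5
  [4] 4
  [5] 4
  [6] 0

4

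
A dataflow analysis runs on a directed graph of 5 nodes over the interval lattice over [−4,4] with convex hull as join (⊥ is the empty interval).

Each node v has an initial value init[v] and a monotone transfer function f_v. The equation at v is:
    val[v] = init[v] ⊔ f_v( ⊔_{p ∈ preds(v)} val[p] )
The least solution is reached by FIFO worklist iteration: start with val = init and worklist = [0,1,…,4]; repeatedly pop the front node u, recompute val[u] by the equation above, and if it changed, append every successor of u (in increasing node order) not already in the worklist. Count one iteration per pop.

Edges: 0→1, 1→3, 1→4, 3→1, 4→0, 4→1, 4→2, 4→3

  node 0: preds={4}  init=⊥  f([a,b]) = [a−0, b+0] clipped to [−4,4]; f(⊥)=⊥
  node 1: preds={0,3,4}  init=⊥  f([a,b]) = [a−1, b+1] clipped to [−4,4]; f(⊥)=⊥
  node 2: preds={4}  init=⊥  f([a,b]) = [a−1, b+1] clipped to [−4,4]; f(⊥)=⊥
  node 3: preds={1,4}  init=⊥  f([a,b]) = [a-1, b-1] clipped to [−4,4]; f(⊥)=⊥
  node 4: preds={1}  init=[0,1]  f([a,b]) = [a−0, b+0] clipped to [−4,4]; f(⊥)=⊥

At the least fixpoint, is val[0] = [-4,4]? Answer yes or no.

Iteration log — 20 steps:
  step 1. node 0  ⊔preds=[0,1]  new=[0,1]  old=⊥  +wl: 
  step 2. node 1  ⊔preds=[0,1]  new=[-1,2]  old=⊥  +wl: 
  step 3. node 2  ⊔preds=[0,1]  new=[-1,2]  old=⊥  +wl: 
  step 4. node 3  ⊔preds=[-1,2]  new=[-2,1]  old=⊥  +wl: 1
  step 5. node 4  ⊔preds=[-1,2]  new=[-1,2]  old=[0,1]  +wl: 0,2,3
  step 6. node 1  ⊔preds=[-2,2]  new=[-3,3]  old=[-1,2]  +wl: 4
  step 7. node 0  ⊔preds=[-1,2]  new=[-1,2]  old=[0,1]  +wl: 1
  step 8. node 2  ⊔preds=[-1,2]  new=[-2,3]  old=[-1,2]  +wl: 
  step 9. node 3  ⊔preds=[-3,3]  new=[-4,2]  old=[-2,1]  +wl: 
  step 10. node 4  ⊔preds=[-3,3]  new=[-3,3]  old=[-1,2]  +wl: 0,2,3
  step 11. node 1  ⊔preds=[-4,3]  new=[-4,4]  old=[-3,3]  +wl: 4
  step 12. node 0  ⊔preds=[-3,3]  new=[-3,3]  old=[-1,2]  +wl: 1
  step 13. node 2  ⊔preds=[-3,3]  new=[-4,4]  old=[-2,3]  +wl: 
  step 14. node 3  ⊔preds=[-4,4]  new=[-4,3]  old=[-4,2]  +wl: 
  step 15. node 4  ⊔preds=[-4,4]  new=[-4,4]  old=[-3,3]  +wl: 0,2,3
  step 16. node 1  ⊔preds=[-4,4]  new=[-4,4]  stable
  step 17. node 0  ⊔preds=[-4,4]  new=[-4,4]  old=[-3,3]  +wl: 1
  step 18. node 2  ⊔preds=[-4,4]  new=[-4,4]  stable
  step 19. node 3  ⊔preds=[-4,4]  new=[-4,3]  stable
  step 20. node 1  ⊔preds=[-4,4]  new=[-4,4]  stable

Least fixpoint reached:
  node 0: [-4,4]
  node 1: [-4,4]
  node 2: [-4,4]
  node 3: [-4,3]
  node 4: [-4,4]

yes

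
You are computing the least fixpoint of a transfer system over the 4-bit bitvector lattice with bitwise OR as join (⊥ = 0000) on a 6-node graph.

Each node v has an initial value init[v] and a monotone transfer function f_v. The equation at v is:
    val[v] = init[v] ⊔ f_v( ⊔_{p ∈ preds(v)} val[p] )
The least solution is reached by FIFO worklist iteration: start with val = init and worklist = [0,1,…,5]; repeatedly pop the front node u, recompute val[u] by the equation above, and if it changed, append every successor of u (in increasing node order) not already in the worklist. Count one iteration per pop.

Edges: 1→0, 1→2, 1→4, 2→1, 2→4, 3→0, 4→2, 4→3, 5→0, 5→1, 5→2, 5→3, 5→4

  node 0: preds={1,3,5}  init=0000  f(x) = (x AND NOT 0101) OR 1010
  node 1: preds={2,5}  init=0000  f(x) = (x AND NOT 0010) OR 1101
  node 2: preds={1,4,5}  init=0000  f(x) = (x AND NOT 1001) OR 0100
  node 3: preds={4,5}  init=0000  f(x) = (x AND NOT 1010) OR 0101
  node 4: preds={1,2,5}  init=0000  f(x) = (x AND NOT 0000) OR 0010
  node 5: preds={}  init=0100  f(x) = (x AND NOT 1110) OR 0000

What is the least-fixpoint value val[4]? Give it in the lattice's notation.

1111

Trace (12 dequeues):
  [1] u=0 | in 0100 | out 1010 | prev 0000 | push {}
  [2] u=1 | in 0100 | out 1101 | prev 0000 | push {0}
  [3] u=2 | in 1101 | out 0100 | prev 0000 | push {1}
  [4] u=3 | in 0100 | out 0101 | prev 0000 | push {}
  [5] u=4 | in 1101 | out 1111 | prev 0000 | push {2,3}
  [6] u=5 | in 0000 | out 0100 | ==
  [7] u=0 | in 1101 | out 1010 | ==
  [8] u=1 | in 0100 | out 1101 | ==
  [9] u=2 | in 1111 | out 0110 | prev 0100 | push {1,4}
  [10] u=3 | in 1111 | out 0101 | ==
  [11] u=1 | in 0110 | out 1101 | ==
  [12] u=4 | in 1111 | out 1111 | ==

Converged values:
  [0] 1010
  [1] 1101
  [2] 0110
  [3] 0101
  [4] 1111
  [5] 0100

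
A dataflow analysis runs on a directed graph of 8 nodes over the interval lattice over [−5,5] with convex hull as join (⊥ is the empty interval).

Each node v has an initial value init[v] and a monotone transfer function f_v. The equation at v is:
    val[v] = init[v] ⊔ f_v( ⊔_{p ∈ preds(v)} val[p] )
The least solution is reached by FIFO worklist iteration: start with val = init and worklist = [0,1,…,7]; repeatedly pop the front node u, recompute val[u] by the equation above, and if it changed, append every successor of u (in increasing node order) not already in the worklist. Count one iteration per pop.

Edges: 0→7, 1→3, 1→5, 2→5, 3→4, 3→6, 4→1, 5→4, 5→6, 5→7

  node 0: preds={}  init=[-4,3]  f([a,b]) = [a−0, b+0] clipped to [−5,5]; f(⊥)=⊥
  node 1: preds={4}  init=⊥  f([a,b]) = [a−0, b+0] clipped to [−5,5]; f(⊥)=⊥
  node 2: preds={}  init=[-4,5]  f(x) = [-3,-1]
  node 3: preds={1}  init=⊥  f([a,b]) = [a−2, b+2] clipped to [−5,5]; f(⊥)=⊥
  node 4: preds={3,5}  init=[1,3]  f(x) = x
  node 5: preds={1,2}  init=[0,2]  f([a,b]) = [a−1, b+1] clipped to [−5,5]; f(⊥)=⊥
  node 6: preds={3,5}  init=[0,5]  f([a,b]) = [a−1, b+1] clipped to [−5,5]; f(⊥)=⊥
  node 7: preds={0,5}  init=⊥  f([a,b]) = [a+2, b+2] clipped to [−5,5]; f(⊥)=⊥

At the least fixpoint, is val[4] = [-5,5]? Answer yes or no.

yes

Trace (19 dequeues):
  [1] u=0 | in ⊥ | out [-4,3] | ==
  [2] u=1 | in [1,3] | out [1,3] | prev ⊥ | push {}
  [3] u=2 | in ⊥ | out [-4,5] | ==
  [4] u=3 | in [1,3] | out [-1,5] | prev ⊥ | push {}
  [5] u=4 | in [-1,5] | out [-1,5] | prev [1,3] | push {1}
  [6] u=5 | in [-4,5] | out [-5,5] | prev [0,2] | push {4}
  [7] u=6 | in [-5,5] | out [-5,5] | prev [0,5] | push {}
  [8] u=7 | in [-5,5] | out [-3,5] | prev ⊥ | push {}
  [9] u=1 | in [-1,5] | out [-1,5] | prev [1,3] | push {3,5}
  [10] u=4 | in [-5,5] | out [-5,5] | prev [-1,5] | push {1}
  [11] u=3 | in [-1,5] | out [-3,5] | prev [-1,5] | push {4,6}
  [12] u=5 | in [-4,5] | out [-5,5] | ==
  [13] u=1 | in [-5,5] | out [-5,5] | prev [-1,5] | push {3,5}
  [14] u=4 | in [-5,5] | out [-5,5] | ==
  [15] u=6 | in [-5,5] | out [-5,5] | ==
  [16] u=3 | in [-5,5] | out [-5,5] | prev [-3,5] | push {4,6}
  [17] u=5 | in [-5,5] | out [-5,5] | ==
  [18] u=4 | in [-5,5] | out [-5,5] | ==
  [19] u=6 | in [-5,5] | out [-5,5] | ==

Converged values:
  [0] [-4,3]
  [1] [-5,5]
  [2] [-4,5]
  [3] [-5,5]
  [4] [-5,5]
  [5] [-5,5]
  [6] [-5,5]
  [7] [-3,5]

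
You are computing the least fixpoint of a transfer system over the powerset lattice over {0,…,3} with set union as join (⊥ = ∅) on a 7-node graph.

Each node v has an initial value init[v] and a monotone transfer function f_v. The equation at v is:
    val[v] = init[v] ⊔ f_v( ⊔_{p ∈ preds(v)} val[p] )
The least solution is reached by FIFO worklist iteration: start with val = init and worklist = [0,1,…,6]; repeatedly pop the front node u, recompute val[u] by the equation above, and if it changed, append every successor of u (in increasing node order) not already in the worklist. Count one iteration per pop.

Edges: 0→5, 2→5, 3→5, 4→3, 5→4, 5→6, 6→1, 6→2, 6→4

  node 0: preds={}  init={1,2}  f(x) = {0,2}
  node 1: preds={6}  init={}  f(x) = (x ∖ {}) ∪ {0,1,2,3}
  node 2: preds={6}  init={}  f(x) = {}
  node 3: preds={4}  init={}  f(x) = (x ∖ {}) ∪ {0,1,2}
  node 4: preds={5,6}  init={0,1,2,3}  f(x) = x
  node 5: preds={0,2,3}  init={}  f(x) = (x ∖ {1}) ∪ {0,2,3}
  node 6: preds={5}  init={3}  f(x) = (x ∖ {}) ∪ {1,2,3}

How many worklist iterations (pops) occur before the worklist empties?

Iteration log — 10 steps:
  step 1. node 0  ⊔preds={}  new={0,1,2}  old={1,2}  +wl: 
  step 2. node 1  ⊔preds={3}  new={0,1,2,3}  old={}  +wl: 
  step 3. node 2  ⊔preds={3}  new={}  stable
  step 4. node 3  ⊔preds={0,1,2,3}  new={0,1,2,3}  old={}  +wl: 
  step 5. node 4  ⊔preds={3}  new={0,1,2,3}  stable
  step 6. node 5  ⊔preds={0,1,2,3}  new={0,2,3}  old={}  +wl: 4
  step 7. node 6  ⊔preds={0,2,3}  new={0,1,2,3}  old={3}  +wl: 1,2
  step 8. node 4  ⊔preds={0,1,2,3}  new={0,1,2,3}  stable
  step 9. node 1  ⊔preds={0,1,2,3}  new={0,1,2,3}  stable
  step 10. node 2  ⊔preds={0,1,2,3}  new={}  stable

Least fixpoint reached:
  node 0: {0,1,2}
  node 1: {0,1,2,3}
  node 2: {}
  node 3: {0,1,2,3}
  node 4: {0,1,2,3}
  node 5: {0,2,3}
  node 6: {0,1,2,3}

10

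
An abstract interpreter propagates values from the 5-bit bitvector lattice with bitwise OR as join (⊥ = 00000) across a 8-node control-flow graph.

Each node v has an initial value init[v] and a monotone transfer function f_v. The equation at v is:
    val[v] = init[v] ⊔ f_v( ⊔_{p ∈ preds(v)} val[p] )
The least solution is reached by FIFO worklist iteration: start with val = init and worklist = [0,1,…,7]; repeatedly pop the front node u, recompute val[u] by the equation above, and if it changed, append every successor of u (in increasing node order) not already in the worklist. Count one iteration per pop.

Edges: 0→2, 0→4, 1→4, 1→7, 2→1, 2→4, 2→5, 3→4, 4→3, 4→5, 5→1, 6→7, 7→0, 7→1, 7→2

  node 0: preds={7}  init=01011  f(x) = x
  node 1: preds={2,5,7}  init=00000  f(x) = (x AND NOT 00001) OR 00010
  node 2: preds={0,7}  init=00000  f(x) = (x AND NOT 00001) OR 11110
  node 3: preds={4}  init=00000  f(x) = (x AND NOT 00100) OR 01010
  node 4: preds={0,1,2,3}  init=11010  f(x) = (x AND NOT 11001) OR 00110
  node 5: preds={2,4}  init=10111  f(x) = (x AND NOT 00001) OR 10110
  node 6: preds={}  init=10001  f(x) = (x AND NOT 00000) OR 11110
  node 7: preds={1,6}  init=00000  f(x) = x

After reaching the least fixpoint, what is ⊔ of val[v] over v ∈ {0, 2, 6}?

11111

Trace (14 dequeues):
  [1] u=0 | in 00000 | out 01011 | ==
  [2] u=1 | in 10111 | out 10110 | prev 00000 | push {}
  [3] u=2 | in 01011 | out 11110 | prev 00000 | push {1}
  [4] u=3 | in 11010 | out 11010 | prev 00000 | push {}
  [5] u=4 | in 11111 | out 11110 | prev 11010 | push {3}
  [6] u=5 | in 11110 | out 11111 | prev 10111 | push {}
  [7] u=6 | in 00000 | out 11111 | prev 10001 | push {}
  [8] u=7 | in 11111 | out 11111 | prev 00000 | push {0,2}
  [9] u=1 | in 11111 | out 11110 | prev 10110 | push {4,7}
  [10] u=3 | in 11110 | out 11010 | ==
  [11] u=0 | in 11111 | out 11111 | prev 01011 | push {}
  [12] u=2 | in 11111 | out 11110 | ==
  [13] u=4 | in 11111 | out 11110 | ==
  [14] u=7 | in 11111 | out 11111 | ==

Converged values:
  [0] 11111
  [1] 11110
  [2] 11110
  [3] 11010
  [4] 11110
  [5] 11111
  [6] 11111
  [7] 11111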